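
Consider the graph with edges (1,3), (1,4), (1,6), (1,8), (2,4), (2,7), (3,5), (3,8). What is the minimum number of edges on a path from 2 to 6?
3 (path: 2 -> 4 -> 1 -> 6, 3 edges)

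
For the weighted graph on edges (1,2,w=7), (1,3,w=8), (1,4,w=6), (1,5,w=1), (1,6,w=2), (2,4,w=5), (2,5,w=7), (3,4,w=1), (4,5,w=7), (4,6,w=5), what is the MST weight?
14 (MST edges: (1,5,w=1), (1,6,w=2), (2,4,w=5), (3,4,w=1), (4,6,w=5); sum of weights 1 + 2 + 5 + 1 + 5 = 14)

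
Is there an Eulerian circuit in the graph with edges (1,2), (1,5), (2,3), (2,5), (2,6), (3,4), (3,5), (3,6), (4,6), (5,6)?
Yes (the graph is connected and all 6 vertices have even degree)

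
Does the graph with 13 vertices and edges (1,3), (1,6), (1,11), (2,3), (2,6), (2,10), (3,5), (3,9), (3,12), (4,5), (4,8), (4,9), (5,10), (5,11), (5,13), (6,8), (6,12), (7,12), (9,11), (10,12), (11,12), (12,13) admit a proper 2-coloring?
Yes. Partition: {1, 2, 5, 8, 9, 12}, {3, 4, 6, 7, 10, 11, 13}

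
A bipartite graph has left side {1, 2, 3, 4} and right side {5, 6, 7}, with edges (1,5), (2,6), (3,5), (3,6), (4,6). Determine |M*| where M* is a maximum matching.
2 (matching: (1,5), (2,6); upper bound min(|L|,|R|) = min(4,3) = 3)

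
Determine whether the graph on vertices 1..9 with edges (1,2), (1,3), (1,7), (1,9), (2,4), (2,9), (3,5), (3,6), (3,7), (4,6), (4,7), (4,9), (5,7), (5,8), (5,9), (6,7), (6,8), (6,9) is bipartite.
No (odd cycle of length 3: 7 -> 1 -> 3 -> 7)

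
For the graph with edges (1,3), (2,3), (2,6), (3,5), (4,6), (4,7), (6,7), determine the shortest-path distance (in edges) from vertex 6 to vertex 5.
3 (path: 6 -> 2 -> 3 -> 5, 3 edges)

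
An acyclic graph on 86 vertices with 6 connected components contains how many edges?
80 (Each of the 6 component trees on V_i vertices has V_i - 1 edges; summing gives V - C = 86 - 6 = 80)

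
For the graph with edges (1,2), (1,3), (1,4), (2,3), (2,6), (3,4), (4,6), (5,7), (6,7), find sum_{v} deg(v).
18 (handshake: sum of degrees = 2|E| = 2 x 9 = 18)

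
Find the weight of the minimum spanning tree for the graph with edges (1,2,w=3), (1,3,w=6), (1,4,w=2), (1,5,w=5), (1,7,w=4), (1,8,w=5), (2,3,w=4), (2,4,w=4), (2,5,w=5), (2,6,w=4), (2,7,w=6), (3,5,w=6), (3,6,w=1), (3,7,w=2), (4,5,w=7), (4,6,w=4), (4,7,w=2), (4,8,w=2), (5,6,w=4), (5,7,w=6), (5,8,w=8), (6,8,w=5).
16 (MST edges: (1,2,w=3), (1,4,w=2), (3,6,w=1), (3,7,w=2), (4,7,w=2), (4,8,w=2), (5,6,w=4); sum of weights 3 + 2 + 1 + 2 + 2 + 2 + 4 = 16)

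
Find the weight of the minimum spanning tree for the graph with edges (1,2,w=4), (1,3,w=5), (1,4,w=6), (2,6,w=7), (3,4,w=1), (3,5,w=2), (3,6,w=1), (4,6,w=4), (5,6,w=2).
13 (MST edges: (1,2,w=4), (1,3,w=5), (3,4,w=1), (3,5,w=2), (3,6,w=1); sum of weights 4 + 5 + 1 + 2 + 1 = 13)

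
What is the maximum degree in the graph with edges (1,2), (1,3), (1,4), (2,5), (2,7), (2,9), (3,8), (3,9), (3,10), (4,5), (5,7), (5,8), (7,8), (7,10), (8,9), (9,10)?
4 (attained at vertices 2, 3, 5, 7, 8, 9)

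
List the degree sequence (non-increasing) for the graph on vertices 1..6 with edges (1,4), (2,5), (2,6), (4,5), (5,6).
[3, 2, 2, 2, 1, 0] (degrees: deg(1)=1, deg(2)=2, deg(3)=0, deg(4)=2, deg(5)=3, deg(6)=2)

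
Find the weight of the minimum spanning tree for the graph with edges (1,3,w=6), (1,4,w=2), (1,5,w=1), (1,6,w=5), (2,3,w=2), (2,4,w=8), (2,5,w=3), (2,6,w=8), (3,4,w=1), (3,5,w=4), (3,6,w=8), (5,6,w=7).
11 (MST edges: (1,4,w=2), (1,5,w=1), (1,6,w=5), (2,3,w=2), (3,4,w=1); sum of weights 2 + 1 + 5 + 2 + 1 = 11)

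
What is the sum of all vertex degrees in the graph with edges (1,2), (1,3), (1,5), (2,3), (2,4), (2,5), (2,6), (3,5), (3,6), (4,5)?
20 (handshake: sum of degrees = 2|E| = 2 x 10 = 20)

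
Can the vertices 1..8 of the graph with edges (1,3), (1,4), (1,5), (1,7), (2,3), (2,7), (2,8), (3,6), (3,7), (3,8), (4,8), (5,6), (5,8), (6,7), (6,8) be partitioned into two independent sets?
No (odd cycle of length 3: 7 -> 1 -> 3 -> 7)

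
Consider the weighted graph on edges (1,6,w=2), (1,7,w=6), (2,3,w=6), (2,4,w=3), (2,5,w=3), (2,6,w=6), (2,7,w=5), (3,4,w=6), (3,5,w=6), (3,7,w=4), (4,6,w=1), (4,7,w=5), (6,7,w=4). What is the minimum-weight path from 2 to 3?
6 (path: 2 -> 3; weights 6 = 6)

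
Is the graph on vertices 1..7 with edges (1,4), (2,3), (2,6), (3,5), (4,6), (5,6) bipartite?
Yes. Partition: {1, 3, 6, 7}, {2, 4, 5}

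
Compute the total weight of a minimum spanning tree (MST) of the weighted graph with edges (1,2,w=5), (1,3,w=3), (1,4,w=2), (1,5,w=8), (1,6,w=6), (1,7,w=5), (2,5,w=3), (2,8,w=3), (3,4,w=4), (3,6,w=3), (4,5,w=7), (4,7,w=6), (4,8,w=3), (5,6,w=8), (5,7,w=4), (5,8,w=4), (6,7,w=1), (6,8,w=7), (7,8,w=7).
18 (MST edges: (1,3,w=3), (1,4,w=2), (2,5,w=3), (2,8,w=3), (3,6,w=3), (4,8,w=3), (6,7,w=1); sum of weights 3 + 2 + 3 + 3 + 3 + 3 + 1 = 18)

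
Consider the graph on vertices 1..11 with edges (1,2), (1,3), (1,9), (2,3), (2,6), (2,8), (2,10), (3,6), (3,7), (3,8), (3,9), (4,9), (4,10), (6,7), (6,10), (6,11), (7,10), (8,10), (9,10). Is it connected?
No, it has 2 components: {1, 2, 3, 4, 6, 7, 8, 9, 10, 11}, {5}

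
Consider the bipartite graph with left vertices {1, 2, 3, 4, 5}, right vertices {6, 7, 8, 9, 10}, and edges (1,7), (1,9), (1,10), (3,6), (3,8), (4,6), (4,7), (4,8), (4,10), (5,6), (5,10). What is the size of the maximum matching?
4 (matching: (1,9), (3,8), (4,7), (5,10); upper bound min(|L|,|R|) = min(5,5) = 5)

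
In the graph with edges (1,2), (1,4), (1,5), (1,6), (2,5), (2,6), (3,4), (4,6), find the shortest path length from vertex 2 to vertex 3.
3 (path: 2 -> 1 -> 4 -> 3, 3 edges)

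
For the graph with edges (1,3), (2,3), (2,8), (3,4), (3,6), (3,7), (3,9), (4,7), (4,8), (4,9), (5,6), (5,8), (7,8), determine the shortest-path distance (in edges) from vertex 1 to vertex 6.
2 (path: 1 -> 3 -> 6, 2 edges)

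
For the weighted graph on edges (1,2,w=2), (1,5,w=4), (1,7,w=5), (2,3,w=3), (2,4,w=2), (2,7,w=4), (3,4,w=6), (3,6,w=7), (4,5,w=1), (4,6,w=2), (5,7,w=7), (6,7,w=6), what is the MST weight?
14 (MST edges: (1,2,w=2), (2,3,w=3), (2,4,w=2), (2,7,w=4), (4,5,w=1), (4,6,w=2); sum of weights 2 + 3 + 2 + 4 + 1 + 2 = 14)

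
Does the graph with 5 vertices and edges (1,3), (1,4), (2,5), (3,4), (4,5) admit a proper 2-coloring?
No (odd cycle of length 3: 4 -> 1 -> 3 -> 4)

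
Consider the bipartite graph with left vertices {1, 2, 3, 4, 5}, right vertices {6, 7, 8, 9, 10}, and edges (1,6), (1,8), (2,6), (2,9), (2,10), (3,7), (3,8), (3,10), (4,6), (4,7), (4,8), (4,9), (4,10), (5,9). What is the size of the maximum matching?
5 (matching: (1,8), (2,10), (3,7), (4,6), (5,9); upper bound min(|L|,|R|) = min(5,5) = 5)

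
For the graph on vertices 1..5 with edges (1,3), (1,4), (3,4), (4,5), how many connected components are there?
2 (components: {1, 3, 4, 5}, {2})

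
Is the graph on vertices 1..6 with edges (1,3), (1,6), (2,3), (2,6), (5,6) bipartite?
Yes. Partition: {1, 2, 4, 5}, {3, 6}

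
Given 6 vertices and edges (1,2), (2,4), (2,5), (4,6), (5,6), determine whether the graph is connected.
No, it has 2 components: {1, 2, 4, 5, 6}, {3}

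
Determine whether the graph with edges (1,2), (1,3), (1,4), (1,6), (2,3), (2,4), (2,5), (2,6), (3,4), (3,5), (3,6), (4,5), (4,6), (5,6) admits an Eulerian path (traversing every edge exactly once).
No (4 vertices have odd degree: {2, 3, 4, 6}; Eulerian path requires 0 or 2)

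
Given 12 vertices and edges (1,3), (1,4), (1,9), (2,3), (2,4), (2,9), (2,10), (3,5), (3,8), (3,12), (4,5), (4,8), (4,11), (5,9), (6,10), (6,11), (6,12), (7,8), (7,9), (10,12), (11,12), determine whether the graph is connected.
Yes (BFS from 1 visits [1, 3, 4, 9, 2, 5, 8, 12, 11, 7, 10, 6] — all 12 vertices reached)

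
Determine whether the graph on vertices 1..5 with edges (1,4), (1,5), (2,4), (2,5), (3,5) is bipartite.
Yes. Partition: {1, 2, 3}, {4, 5}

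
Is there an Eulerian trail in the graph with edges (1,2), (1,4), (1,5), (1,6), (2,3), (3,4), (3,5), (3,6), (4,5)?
Yes (the graph is connected and exactly 2 vertices have odd degree: {4, 5}; any Eulerian path must start and end at those)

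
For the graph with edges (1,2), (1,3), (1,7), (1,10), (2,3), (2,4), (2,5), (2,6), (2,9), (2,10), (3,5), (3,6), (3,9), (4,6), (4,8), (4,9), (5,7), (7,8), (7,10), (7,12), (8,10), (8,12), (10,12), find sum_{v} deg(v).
46 (handshake: sum of degrees = 2|E| = 2 x 23 = 46)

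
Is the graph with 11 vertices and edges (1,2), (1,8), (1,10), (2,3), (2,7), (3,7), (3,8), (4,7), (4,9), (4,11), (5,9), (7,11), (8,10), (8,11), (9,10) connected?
No, it has 2 components: {1, 2, 3, 4, 5, 7, 8, 9, 10, 11}, {6}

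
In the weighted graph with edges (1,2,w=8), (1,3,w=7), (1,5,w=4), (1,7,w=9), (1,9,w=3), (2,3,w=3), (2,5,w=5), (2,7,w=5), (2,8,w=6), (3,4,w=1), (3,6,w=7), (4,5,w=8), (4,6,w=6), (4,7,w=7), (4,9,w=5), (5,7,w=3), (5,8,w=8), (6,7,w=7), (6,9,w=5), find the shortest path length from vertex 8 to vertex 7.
11 (path: 8 -> 2 -> 7; weights 6 + 5 = 11)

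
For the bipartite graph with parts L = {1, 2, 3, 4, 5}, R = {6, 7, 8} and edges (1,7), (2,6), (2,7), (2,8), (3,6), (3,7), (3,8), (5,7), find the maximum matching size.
3 (matching: (1,7), (2,8), (3,6); upper bound min(|L|,|R|) = min(5,3) = 3)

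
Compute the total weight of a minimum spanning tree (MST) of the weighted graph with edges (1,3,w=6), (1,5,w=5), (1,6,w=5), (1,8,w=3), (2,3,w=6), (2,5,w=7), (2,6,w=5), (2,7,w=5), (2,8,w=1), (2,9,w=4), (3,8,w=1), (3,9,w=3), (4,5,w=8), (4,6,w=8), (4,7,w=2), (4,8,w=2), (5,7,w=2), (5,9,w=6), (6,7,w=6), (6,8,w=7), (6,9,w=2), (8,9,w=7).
16 (MST edges: (1,8,w=3), (2,8,w=1), (3,8,w=1), (3,9,w=3), (4,7,w=2), (4,8,w=2), (5,7,w=2), (6,9,w=2); sum of weights 3 + 1 + 1 + 3 + 2 + 2 + 2 + 2 = 16)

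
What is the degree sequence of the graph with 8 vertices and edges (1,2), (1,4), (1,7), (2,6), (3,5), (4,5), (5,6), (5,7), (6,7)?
[4, 3, 3, 3, 2, 2, 1, 0] (degrees: deg(1)=3, deg(2)=2, deg(3)=1, deg(4)=2, deg(5)=4, deg(6)=3, deg(7)=3, deg(8)=0)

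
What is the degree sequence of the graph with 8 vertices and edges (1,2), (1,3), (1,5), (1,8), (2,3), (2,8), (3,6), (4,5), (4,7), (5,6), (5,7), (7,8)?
[4, 4, 3, 3, 3, 3, 2, 2] (degrees: deg(1)=4, deg(2)=3, deg(3)=3, deg(4)=2, deg(5)=4, deg(6)=2, deg(7)=3, deg(8)=3)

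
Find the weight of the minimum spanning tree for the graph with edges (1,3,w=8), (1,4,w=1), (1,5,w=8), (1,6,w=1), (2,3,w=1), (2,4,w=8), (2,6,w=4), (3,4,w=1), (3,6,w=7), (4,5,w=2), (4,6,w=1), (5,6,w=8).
6 (MST edges: (1,4,w=1), (1,6,w=1), (2,3,w=1), (3,4,w=1), (4,5,w=2); sum of weights 1 + 1 + 1 + 1 + 2 = 6)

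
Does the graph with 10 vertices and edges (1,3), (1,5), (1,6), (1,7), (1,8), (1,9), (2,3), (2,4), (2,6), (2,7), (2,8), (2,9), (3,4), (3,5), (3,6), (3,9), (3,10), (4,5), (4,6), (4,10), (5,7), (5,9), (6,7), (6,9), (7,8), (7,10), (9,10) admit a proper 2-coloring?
No (odd cycle of length 3: 9 -> 1 -> 3 -> 9)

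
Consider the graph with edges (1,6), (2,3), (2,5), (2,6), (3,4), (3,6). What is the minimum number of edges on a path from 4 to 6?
2 (path: 4 -> 3 -> 6, 2 edges)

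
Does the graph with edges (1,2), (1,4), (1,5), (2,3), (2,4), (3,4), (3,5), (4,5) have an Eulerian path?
No (4 vertices have odd degree: {1, 2, 3, 5}; Eulerian path requires 0 or 2)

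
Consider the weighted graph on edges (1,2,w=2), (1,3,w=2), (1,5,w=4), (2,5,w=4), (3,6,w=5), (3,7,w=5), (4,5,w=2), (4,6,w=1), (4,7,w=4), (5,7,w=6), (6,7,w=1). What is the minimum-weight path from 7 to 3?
5 (path: 7 -> 3; weights 5 = 5)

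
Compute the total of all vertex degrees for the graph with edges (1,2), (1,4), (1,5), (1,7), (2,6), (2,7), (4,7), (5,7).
16 (handshake: sum of degrees = 2|E| = 2 x 8 = 16)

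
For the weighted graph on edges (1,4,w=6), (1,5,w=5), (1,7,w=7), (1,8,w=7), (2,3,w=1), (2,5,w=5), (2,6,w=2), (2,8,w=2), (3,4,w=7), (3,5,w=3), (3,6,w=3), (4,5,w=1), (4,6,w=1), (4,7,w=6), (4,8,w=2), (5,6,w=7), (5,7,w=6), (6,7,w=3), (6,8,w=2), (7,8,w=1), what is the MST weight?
13 (MST edges: (1,5,w=5), (2,3,w=1), (2,6,w=2), (2,8,w=2), (4,5,w=1), (4,6,w=1), (7,8,w=1); sum of weights 5 + 1 + 2 + 2 + 1 + 1 + 1 = 13)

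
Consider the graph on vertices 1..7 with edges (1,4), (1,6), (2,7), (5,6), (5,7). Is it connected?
No, it has 2 components: {1, 2, 4, 5, 6, 7}, {3}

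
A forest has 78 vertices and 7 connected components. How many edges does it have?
71 (Each of the 7 component trees on V_i vertices has V_i - 1 edges; summing gives V - C = 78 - 7 = 71)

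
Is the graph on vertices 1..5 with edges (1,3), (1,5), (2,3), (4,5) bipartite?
Yes. Partition: {1, 2, 4}, {3, 5}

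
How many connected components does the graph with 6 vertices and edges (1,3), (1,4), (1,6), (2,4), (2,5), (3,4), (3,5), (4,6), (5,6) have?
1 (components: {1, 2, 3, 4, 5, 6})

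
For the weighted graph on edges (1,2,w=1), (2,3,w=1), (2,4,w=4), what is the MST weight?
6 (MST edges: (1,2,w=1), (2,3,w=1), (2,4,w=4); sum of weights 1 + 1 + 4 = 6)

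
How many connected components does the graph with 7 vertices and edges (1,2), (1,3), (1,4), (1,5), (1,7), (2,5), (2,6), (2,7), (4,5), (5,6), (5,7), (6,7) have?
1 (components: {1, 2, 3, 4, 5, 6, 7})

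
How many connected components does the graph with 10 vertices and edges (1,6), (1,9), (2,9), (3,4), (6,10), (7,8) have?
4 (components: {1, 2, 6, 9, 10}, {3, 4}, {5}, {7, 8})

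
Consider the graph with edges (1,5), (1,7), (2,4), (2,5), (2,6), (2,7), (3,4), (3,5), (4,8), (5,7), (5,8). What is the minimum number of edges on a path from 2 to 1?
2 (path: 2 -> 7 -> 1, 2 edges)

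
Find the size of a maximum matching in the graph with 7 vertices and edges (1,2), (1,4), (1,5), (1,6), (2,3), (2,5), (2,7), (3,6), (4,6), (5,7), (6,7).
3 (matching: (1,4), (2,5), (6,7); upper bound floor(n/2) = floor(7/2) = 3)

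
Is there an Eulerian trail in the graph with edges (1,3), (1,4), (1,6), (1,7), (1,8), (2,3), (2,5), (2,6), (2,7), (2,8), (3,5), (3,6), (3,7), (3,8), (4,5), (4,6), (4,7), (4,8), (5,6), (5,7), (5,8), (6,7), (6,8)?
No (4 vertices have odd degree: {1, 2, 4, 6}; Eulerian path requires 0 or 2)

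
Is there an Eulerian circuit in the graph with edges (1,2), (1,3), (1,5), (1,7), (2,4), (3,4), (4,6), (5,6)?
No (2 vertices have odd degree: {4, 7}; Eulerian circuit requires 0)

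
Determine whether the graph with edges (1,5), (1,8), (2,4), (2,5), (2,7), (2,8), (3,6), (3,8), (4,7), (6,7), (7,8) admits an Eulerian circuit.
Yes (the graph is connected and all 8 vertices have even degree)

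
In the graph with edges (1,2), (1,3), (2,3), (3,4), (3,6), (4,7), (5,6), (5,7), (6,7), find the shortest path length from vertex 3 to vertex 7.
2 (path: 3 -> 4 -> 7, 2 edges)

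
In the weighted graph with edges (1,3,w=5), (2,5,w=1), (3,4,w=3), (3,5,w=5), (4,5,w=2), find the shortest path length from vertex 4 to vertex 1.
8 (path: 4 -> 3 -> 1; weights 3 + 5 = 8)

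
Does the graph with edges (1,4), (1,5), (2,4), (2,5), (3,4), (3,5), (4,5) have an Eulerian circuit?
Yes (the graph is connected and all 5 vertices have even degree)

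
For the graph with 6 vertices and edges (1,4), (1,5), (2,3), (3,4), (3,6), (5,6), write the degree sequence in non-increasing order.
[3, 2, 2, 2, 2, 1] (degrees: deg(1)=2, deg(2)=1, deg(3)=3, deg(4)=2, deg(5)=2, deg(6)=2)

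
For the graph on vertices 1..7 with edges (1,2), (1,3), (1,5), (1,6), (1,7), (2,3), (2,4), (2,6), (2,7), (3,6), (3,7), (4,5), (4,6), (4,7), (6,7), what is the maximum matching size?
3 (matching: (1,6), (3,7), (4,5); upper bound floor(n/2) = floor(7/2) = 3)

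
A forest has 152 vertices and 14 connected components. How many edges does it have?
138 (Each of the 14 component trees on V_i vertices has V_i - 1 edges; summing gives V - C = 152 - 14 = 138)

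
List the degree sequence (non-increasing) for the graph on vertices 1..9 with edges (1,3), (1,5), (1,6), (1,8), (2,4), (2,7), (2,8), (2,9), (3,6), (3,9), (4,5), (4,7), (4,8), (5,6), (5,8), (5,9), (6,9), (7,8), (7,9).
[5, 5, 5, 4, 4, 4, 4, 4, 3] (degrees: deg(1)=4, deg(2)=4, deg(3)=3, deg(4)=4, deg(5)=5, deg(6)=4, deg(7)=4, deg(8)=5, deg(9)=5)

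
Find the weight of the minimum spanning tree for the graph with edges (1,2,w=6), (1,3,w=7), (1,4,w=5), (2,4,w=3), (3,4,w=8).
15 (MST edges: (1,3,w=7), (1,4,w=5), (2,4,w=3); sum of weights 7 + 5 + 3 = 15)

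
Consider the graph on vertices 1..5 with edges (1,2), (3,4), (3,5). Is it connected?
No, it has 2 components: {1, 2}, {3, 4, 5}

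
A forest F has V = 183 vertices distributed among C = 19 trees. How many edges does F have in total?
164 (Each of the 19 component trees on V_i vertices has V_i - 1 edges; summing gives V - C = 183 - 19 = 164)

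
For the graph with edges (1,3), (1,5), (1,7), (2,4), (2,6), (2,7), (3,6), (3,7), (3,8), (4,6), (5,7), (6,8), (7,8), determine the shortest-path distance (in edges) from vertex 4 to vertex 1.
3 (path: 4 -> 2 -> 7 -> 1, 3 edges)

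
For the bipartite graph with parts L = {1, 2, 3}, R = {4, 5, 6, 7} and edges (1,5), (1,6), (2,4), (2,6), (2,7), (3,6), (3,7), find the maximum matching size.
3 (matching: (1,5), (2,7), (3,6); upper bound min(|L|,|R|) = min(3,4) = 3)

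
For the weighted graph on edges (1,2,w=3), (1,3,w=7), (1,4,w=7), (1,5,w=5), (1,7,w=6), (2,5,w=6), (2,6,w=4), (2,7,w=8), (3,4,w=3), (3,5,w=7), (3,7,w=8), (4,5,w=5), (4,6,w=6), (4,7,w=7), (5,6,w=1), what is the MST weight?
22 (MST edges: (1,2,w=3), (1,7,w=6), (2,6,w=4), (3,4,w=3), (4,5,w=5), (5,6,w=1); sum of weights 3 + 6 + 4 + 3 + 5 + 1 = 22)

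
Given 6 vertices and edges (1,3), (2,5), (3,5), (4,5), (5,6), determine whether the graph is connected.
Yes (BFS from 1 visits [1, 3, 5, 2, 4, 6] — all 6 vertices reached)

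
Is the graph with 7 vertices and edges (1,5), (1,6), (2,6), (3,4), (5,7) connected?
No, it has 2 components: {1, 2, 5, 6, 7}, {3, 4}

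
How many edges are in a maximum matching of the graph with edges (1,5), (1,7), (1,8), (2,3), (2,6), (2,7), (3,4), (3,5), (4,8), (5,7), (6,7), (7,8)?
4 (matching: (1,5), (2,3), (4,8), (6,7); upper bound floor(n/2) = floor(8/2) = 4)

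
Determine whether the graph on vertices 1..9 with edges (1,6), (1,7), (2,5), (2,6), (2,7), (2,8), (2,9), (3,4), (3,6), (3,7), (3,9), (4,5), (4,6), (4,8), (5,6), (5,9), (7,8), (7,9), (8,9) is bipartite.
No (odd cycle of length 5: 2 -> 7 -> 1 -> 6 -> 5 -> 2)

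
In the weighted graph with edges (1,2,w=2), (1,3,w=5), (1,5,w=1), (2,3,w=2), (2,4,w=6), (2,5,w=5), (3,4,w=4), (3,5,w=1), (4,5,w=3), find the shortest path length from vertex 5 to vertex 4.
3 (path: 5 -> 4; weights 3 = 3)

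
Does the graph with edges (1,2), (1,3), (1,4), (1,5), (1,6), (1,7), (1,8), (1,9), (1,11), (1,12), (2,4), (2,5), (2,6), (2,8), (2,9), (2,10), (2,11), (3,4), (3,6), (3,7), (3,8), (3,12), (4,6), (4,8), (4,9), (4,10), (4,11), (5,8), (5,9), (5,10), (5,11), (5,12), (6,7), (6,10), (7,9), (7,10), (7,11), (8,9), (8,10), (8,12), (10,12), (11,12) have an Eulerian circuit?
No (2 vertices have odd degree: {5, 10}; Eulerian circuit requires 0)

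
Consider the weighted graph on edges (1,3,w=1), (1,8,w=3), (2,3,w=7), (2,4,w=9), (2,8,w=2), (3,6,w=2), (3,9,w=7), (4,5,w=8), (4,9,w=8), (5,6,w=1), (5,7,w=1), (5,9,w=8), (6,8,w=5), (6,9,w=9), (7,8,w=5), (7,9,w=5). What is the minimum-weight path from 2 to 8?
2 (path: 2 -> 8; weights 2 = 2)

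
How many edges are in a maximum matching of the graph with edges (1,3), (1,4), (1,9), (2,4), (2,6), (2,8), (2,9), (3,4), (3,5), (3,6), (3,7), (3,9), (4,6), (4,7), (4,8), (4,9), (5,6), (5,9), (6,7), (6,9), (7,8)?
4 (matching: (2,6), (3,5), (4,9), (7,8); upper bound floor(n/2) = floor(9/2) = 4)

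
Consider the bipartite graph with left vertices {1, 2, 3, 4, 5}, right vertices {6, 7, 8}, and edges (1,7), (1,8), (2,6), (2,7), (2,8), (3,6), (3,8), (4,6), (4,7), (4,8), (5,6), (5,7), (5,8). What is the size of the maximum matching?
3 (matching: (1,8), (2,7), (3,6); upper bound min(|L|,|R|) = min(5,3) = 3)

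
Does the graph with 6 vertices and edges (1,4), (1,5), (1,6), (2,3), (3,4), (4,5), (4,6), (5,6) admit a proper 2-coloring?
No (odd cycle of length 3: 6 -> 1 -> 4 -> 6)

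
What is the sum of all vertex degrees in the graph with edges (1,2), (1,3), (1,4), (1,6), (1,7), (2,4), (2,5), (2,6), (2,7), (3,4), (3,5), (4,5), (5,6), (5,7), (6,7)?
30 (handshake: sum of degrees = 2|E| = 2 x 15 = 30)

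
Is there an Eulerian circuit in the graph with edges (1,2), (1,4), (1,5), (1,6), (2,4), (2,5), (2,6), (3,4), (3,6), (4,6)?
Yes (the graph is connected and all 6 vertices have even degree)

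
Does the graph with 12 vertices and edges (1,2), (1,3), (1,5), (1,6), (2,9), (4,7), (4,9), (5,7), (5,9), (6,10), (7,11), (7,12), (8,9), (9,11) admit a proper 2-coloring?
Yes. Partition: {1, 7, 9, 10}, {2, 3, 4, 5, 6, 8, 11, 12}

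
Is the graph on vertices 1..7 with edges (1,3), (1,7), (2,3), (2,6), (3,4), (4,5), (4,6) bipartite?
Yes. Partition: {1, 2, 4}, {3, 5, 6, 7}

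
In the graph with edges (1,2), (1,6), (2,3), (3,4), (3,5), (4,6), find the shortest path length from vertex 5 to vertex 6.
3 (path: 5 -> 3 -> 4 -> 6, 3 edges)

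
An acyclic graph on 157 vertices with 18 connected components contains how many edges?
139 (Each of the 18 component trees on V_i vertices has V_i - 1 edges; summing gives V - C = 157 - 18 = 139)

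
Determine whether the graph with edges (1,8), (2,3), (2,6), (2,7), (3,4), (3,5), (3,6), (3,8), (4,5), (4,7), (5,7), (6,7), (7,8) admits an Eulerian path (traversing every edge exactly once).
No (8 vertices have odd degree: {1, 2, 3, 4, 5, 6, 7, 8}; Eulerian path requires 0 or 2)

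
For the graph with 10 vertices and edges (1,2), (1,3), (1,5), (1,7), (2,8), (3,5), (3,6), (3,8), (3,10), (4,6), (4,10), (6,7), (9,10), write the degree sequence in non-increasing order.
[5, 4, 3, 3, 2, 2, 2, 2, 2, 1] (degrees: deg(1)=4, deg(2)=2, deg(3)=5, deg(4)=2, deg(5)=2, deg(6)=3, deg(7)=2, deg(8)=2, deg(9)=1, deg(10)=3)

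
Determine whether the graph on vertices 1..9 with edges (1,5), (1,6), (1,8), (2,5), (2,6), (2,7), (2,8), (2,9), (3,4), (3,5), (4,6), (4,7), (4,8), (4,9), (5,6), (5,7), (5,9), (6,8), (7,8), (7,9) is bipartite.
No (odd cycle of length 3: 8 -> 1 -> 6 -> 8)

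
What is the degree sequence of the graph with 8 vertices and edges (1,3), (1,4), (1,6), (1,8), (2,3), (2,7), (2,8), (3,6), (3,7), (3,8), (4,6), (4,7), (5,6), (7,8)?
[5, 4, 4, 4, 4, 3, 3, 1] (degrees: deg(1)=4, deg(2)=3, deg(3)=5, deg(4)=3, deg(5)=1, deg(6)=4, deg(7)=4, deg(8)=4)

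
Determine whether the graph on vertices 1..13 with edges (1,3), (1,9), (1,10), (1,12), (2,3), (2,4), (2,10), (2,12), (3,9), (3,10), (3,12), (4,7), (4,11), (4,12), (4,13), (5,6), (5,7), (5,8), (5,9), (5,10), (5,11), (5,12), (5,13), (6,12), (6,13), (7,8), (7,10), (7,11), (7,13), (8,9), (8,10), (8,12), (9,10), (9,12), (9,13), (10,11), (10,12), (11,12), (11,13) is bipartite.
No (odd cycle of length 3: 12 -> 1 -> 9 -> 12)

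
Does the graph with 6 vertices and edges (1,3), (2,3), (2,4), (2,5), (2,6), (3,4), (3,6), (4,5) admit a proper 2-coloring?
No (odd cycle of length 3: 6 -> 3 -> 2 -> 6)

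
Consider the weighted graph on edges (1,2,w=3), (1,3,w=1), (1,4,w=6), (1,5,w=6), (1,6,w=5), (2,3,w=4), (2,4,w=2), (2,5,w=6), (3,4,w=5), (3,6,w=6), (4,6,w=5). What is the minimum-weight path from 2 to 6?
7 (path: 2 -> 4 -> 6; weights 2 + 5 = 7)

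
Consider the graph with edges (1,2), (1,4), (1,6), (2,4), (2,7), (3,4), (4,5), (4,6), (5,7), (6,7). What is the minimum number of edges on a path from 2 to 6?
2 (path: 2 -> 4 -> 6, 2 edges)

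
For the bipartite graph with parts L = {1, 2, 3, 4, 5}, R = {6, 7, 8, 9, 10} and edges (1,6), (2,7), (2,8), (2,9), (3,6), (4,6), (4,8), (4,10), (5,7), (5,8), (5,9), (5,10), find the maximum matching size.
4 (matching: (1,6), (2,9), (4,10), (5,8); upper bound min(|L|,|R|) = min(5,5) = 5)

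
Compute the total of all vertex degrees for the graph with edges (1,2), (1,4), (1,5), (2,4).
8 (handshake: sum of degrees = 2|E| = 2 x 4 = 8)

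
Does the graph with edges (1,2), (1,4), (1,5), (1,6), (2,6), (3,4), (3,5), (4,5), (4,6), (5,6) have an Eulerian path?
Yes — and in fact it has an Eulerian circuit (the graph is connected and all 6 vertices have even degree)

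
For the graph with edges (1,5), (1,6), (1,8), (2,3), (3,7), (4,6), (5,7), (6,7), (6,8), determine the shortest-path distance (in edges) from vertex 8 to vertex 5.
2 (path: 8 -> 1 -> 5, 2 edges)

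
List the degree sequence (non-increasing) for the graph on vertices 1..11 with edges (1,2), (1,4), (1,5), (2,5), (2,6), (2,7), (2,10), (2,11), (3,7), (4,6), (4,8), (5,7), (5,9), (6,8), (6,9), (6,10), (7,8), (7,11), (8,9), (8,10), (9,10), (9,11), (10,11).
[6, 5, 5, 5, 5, 5, 4, 4, 3, 3, 1] (degrees: deg(1)=3, deg(2)=6, deg(3)=1, deg(4)=3, deg(5)=4, deg(6)=5, deg(7)=5, deg(8)=5, deg(9)=5, deg(10)=5, deg(11)=4)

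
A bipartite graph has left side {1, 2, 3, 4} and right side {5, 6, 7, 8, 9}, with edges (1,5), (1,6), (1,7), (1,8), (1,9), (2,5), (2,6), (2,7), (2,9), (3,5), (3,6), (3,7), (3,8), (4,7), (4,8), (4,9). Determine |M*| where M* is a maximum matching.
4 (matching: (1,9), (2,7), (3,6), (4,8); upper bound min(|L|,|R|) = min(4,5) = 4)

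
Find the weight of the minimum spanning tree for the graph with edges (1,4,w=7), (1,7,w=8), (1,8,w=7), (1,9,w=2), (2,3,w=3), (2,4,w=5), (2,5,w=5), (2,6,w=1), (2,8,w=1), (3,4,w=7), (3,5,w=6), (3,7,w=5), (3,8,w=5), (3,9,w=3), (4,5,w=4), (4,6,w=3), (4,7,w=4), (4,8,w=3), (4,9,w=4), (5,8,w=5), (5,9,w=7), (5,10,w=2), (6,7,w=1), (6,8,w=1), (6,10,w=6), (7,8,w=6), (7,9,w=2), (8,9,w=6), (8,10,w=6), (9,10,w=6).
19 (MST edges: (1,9,w=2), (2,3,w=3), (2,6,w=1), (2,8,w=1), (4,5,w=4), (4,6,w=3), (5,10,w=2), (6,7,w=1), (7,9,w=2); sum of weights 2 + 3 + 1 + 1 + 4 + 3 + 2 + 1 + 2 = 19)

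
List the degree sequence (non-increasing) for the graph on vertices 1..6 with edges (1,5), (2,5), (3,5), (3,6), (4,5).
[4, 2, 1, 1, 1, 1] (degrees: deg(1)=1, deg(2)=1, deg(3)=2, deg(4)=1, deg(5)=4, deg(6)=1)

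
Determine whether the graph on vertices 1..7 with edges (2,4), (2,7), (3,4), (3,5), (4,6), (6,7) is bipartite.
Yes. Partition: {1, 2, 3, 6}, {4, 5, 7}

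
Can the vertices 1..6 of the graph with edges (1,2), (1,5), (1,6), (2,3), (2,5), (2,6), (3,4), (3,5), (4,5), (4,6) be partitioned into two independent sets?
No (odd cycle of length 3: 2 -> 1 -> 5 -> 2)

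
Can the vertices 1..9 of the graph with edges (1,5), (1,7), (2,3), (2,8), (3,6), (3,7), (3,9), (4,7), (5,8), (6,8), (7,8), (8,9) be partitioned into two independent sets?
Yes. Partition: {1, 3, 4, 8}, {2, 5, 6, 7, 9}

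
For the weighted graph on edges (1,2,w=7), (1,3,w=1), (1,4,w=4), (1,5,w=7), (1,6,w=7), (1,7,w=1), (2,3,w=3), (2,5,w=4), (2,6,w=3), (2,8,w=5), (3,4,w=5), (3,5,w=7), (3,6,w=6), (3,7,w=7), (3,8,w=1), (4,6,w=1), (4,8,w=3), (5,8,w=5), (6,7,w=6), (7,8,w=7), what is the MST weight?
14 (MST edges: (1,3,w=1), (1,7,w=1), (2,3,w=3), (2,5,w=4), (2,6,w=3), (3,8,w=1), (4,6,w=1); sum of weights 1 + 1 + 3 + 4 + 3 + 1 + 1 = 14)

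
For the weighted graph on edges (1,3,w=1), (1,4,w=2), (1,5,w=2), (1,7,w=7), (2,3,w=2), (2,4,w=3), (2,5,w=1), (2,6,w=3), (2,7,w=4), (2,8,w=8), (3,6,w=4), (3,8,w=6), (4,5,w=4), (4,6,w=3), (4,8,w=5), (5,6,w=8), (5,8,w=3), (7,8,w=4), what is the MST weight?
16 (MST edges: (1,3,w=1), (1,4,w=2), (1,5,w=2), (2,5,w=1), (2,6,w=3), (2,7,w=4), (5,8,w=3); sum of weights 1 + 2 + 2 + 1 + 3 + 4 + 3 = 16)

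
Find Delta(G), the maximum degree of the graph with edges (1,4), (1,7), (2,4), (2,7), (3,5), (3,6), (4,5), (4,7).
4 (attained at vertex 4)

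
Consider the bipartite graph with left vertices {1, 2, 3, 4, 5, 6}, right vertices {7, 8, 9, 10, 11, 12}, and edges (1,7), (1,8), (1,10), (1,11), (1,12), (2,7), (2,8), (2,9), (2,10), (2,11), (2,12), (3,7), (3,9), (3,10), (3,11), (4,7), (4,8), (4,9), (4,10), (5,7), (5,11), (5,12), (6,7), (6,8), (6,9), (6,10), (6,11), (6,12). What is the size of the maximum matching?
6 (matching: (1,12), (2,11), (3,10), (4,9), (5,7), (6,8); upper bound min(|L|,|R|) = min(6,6) = 6)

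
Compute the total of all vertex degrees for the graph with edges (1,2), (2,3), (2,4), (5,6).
8 (handshake: sum of degrees = 2|E| = 2 x 4 = 8)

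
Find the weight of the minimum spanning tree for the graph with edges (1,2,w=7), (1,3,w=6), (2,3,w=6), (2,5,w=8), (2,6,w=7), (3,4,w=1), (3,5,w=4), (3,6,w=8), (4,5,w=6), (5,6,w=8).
24 (MST edges: (1,3,w=6), (2,3,w=6), (2,6,w=7), (3,4,w=1), (3,5,w=4); sum of weights 6 + 6 + 7 + 1 + 4 = 24)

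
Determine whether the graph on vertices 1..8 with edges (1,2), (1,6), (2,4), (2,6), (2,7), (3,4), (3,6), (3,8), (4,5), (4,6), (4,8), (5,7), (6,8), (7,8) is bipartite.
No (odd cycle of length 3: 6 -> 1 -> 2 -> 6)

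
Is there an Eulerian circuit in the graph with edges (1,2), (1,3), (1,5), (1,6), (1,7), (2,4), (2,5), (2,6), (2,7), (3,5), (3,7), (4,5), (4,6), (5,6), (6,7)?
No (6 vertices have odd degree: {1, 2, 3, 4, 5, 6}; Eulerian circuit requires 0)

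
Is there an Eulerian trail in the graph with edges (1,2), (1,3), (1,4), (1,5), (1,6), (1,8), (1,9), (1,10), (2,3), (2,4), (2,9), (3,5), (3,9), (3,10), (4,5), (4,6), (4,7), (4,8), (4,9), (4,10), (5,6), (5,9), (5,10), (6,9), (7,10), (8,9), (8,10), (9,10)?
Yes (the graph is connected and exactly 2 vertices have odd degree: {3, 10}; any Eulerian path must start and end at those)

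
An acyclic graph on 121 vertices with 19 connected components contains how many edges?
102 (Each of the 19 component trees on V_i vertices has V_i - 1 edges; summing gives V - C = 121 - 19 = 102)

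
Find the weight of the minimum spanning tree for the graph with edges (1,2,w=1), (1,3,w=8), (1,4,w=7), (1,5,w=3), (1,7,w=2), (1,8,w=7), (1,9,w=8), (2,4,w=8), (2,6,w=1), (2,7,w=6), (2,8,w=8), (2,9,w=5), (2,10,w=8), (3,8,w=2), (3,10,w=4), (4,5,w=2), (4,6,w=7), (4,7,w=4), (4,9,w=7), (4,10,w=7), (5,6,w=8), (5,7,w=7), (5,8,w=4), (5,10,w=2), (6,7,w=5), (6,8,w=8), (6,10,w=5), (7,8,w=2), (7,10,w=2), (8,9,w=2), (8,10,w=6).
16 (MST edges: (1,2,w=1), (1,7,w=2), (2,6,w=1), (3,8,w=2), (4,5,w=2), (5,10,w=2), (7,8,w=2), (7,10,w=2), (8,9,w=2); sum of weights 1 + 2 + 1 + 2 + 2 + 2 + 2 + 2 + 2 = 16)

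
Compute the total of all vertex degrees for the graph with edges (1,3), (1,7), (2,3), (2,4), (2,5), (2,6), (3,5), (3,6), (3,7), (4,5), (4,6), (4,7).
24 (handshake: sum of degrees = 2|E| = 2 x 12 = 24)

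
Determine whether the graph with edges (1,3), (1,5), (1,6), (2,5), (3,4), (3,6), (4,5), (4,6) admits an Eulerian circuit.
No (6 vertices have odd degree: {1, 2, 3, 4, 5, 6}; Eulerian circuit requires 0)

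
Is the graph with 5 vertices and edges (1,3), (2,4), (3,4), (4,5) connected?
Yes (BFS from 1 visits [1, 3, 4, 2, 5] — all 5 vertices reached)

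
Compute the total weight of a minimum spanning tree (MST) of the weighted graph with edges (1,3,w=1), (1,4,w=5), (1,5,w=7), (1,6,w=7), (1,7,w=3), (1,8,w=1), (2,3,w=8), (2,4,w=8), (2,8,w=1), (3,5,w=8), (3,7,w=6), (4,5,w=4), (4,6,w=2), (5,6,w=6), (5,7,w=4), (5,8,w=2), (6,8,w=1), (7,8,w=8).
11 (MST edges: (1,3,w=1), (1,7,w=3), (1,8,w=1), (2,8,w=1), (4,6,w=2), (5,8,w=2), (6,8,w=1); sum of weights 1 + 3 + 1 + 1 + 2 + 2 + 1 = 11)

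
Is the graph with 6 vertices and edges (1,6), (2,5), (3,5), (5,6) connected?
No, it has 2 components: {1, 2, 3, 5, 6}, {4}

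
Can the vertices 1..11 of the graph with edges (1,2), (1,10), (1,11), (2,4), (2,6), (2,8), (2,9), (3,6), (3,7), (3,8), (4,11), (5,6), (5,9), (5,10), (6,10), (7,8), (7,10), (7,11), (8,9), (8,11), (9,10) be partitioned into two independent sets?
No (odd cycle of length 3: 8 -> 11 -> 7 -> 8)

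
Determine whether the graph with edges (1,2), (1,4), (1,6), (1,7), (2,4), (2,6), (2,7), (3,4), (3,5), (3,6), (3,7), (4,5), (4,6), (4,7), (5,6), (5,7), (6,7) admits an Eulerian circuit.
Yes (the graph is connected and all 7 vertices have even degree)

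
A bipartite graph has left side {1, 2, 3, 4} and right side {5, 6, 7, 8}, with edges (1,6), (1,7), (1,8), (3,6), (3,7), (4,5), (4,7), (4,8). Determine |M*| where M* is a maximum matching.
3 (matching: (1,8), (3,6), (4,7); upper bound min(|L|,|R|) = min(4,4) = 4)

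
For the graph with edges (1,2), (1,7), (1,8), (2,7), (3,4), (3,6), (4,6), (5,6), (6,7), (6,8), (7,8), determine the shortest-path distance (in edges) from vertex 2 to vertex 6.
2 (path: 2 -> 7 -> 6, 2 edges)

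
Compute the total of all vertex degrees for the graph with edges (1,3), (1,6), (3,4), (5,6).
8 (handshake: sum of degrees = 2|E| = 2 x 4 = 8)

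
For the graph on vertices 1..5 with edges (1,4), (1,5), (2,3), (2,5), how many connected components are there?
1 (components: {1, 2, 3, 4, 5})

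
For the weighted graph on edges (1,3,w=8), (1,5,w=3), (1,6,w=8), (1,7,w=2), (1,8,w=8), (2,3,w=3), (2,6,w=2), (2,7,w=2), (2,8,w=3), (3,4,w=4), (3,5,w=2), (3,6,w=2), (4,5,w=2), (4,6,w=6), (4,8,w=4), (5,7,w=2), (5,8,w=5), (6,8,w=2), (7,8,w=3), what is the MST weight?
14 (MST edges: (1,7,w=2), (2,6,w=2), (2,7,w=2), (3,5,w=2), (3,6,w=2), (4,5,w=2), (6,8,w=2); sum of weights 2 + 2 + 2 + 2 + 2 + 2 + 2 = 14)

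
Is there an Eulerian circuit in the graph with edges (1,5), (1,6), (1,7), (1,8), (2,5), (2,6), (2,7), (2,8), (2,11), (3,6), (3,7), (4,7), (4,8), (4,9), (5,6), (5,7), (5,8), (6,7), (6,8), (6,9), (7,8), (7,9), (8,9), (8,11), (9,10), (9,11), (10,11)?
No (4 vertices have odd degree: {2, 4, 5, 6}; Eulerian circuit requires 0)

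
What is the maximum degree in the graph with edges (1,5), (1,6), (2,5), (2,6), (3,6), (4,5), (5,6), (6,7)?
5 (attained at vertex 6)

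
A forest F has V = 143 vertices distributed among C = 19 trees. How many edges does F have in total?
124 (Each of the 19 component trees on V_i vertices has V_i - 1 edges; summing gives V - C = 143 - 19 = 124)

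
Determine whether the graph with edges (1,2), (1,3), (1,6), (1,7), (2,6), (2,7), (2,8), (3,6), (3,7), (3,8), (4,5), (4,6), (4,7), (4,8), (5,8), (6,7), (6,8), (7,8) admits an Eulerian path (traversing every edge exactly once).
Yes — and in fact it has an Eulerian circuit (the graph is connected and all 8 vertices have even degree)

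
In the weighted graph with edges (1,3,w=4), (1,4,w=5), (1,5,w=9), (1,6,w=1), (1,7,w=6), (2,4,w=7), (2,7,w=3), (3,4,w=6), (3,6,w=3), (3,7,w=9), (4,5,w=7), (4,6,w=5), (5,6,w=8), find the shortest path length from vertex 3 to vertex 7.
9 (path: 3 -> 7; weights 9 = 9)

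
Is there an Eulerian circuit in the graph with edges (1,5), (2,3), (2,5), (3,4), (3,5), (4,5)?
No (2 vertices have odd degree: {1, 3}; Eulerian circuit requires 0)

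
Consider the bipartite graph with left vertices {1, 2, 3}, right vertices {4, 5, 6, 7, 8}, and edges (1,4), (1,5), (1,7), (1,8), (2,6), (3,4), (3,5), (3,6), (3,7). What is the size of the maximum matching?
3 (matching: (1,8), (2,6), (3,7); upper bound min(|L|,|R|) = min(3,5) = 3)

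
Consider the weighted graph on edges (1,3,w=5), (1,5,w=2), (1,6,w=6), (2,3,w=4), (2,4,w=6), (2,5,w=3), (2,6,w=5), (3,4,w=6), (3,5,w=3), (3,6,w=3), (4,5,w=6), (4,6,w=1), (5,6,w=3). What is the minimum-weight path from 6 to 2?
5 (path: 6 -> 2; weights 5 = 5)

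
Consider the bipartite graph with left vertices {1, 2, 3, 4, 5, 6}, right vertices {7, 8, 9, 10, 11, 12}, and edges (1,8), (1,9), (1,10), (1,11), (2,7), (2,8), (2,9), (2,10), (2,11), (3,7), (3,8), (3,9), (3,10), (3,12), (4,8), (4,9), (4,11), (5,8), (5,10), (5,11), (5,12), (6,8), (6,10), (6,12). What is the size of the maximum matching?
6 (matching: (1,11), (2,10), (3,7), (4,9), (5,8), (6,12); upper bound min(|L|,|R|) = min(6,6) = 6)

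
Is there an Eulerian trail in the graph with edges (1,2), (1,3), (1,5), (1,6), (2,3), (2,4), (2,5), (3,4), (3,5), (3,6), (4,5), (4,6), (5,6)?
Yes (the graph is connected and exactly 2 vertices have odd degree: {3, 5}; any Eulerian path must start and end at those)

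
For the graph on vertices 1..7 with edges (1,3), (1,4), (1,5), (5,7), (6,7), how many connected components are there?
2 (components: {1, 3, 4, 5, 6, 7}, {2})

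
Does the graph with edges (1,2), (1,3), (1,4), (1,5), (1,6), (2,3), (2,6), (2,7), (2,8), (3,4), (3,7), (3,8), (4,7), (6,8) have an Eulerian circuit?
No (8 vertices have odd degree: {1, 2, 3, 4, 5, 6, 7, 8}; Eulerian circuit requires 0)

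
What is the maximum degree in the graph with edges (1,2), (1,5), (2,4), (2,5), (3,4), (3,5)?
3 (attained at vertices 2, 5)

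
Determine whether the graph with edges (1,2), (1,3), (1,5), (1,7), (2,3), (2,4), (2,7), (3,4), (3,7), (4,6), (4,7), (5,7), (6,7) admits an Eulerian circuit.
Yes (the graph is connected and all 7 vertices have even degree)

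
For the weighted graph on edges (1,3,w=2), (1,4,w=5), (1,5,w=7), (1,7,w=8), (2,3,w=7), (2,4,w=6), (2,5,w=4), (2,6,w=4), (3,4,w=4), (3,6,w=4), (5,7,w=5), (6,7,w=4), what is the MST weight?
22 (MST edges: (1,3,w=2), (2,5,w=4), (2,6,w=4), (3,4,w=4), (3,6,w=4), (6,7,w=4); sum of weights 2 + 4 + 4 + 4 + 4 + 4 = 22)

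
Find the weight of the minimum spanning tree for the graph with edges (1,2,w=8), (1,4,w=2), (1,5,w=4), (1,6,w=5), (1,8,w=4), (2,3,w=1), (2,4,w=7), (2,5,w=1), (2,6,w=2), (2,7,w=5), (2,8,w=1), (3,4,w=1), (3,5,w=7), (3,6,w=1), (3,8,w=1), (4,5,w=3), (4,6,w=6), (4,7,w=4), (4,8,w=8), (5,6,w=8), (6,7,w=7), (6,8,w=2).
11 (MST edges: (1,4,w=2), (2,3,w=1), (2,5,w=1), (2,8,w=1), (3,4,w=1), (3,6,w=1), (4,7,w=4); sum of weights 2 + 1 + 1 + 1 + 1 + 1 + 4 = 11)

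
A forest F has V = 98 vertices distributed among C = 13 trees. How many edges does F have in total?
85 (Each of the 13 component trees on V_i vertices has V_i - 1 edges; summing gives V - C = 98 - 13 = 85)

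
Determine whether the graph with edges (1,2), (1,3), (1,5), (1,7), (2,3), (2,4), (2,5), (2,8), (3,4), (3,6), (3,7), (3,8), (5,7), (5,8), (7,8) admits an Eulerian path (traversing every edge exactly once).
Yes (the graph is connected and exactly 2 vertices have odd degree: {2, 6}; any Eulerian path must start and end at those)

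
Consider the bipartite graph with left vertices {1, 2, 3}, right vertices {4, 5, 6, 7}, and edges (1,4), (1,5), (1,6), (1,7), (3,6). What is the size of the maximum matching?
2 (matching: (1,7), (3,6); upper bound min(|L|,|R|) = min(3,4) = 3)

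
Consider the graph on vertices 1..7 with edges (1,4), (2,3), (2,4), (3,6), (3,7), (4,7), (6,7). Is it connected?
No, it has 2 components: {1, 2, 3, 4, 6, 7}, {5}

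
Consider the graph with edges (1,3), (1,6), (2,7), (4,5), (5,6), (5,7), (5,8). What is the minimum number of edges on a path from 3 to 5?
3 (path: 3 -> 1 -> 6 -> 5, 3 edges)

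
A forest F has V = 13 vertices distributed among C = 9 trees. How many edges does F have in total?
4 (Each of the 9 component trees on V_i vertices has V_i - 1 edges; summing gives V - C = 13 - 9 = 4)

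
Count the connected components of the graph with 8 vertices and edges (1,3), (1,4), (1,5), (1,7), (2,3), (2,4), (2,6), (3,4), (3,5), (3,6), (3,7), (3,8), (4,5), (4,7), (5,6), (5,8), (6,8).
1 (components: {1, 2, 3, 4, 5, 6, 7, 8})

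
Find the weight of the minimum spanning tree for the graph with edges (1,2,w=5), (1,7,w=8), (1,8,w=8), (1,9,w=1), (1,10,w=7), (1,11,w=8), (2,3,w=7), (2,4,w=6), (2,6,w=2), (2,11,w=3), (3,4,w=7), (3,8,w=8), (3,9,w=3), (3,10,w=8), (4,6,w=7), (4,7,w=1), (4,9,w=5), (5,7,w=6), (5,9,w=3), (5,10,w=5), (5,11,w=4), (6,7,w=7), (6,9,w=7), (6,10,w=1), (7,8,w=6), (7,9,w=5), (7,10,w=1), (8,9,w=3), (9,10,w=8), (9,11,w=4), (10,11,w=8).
22 (MST edges: (1,9,w=1), (2,6,w=2), (2,11,w=3), (3,9,w=3), (4,7,w=1), (5,9,w=3), (5,11,w=4), (6,10,w=1), (7,10,w=1), (8,9,w=3); sum of weights 1 + 2 + 3 + 3 + 1 + 3 + 4 + 1 + 1 + 3 = 22)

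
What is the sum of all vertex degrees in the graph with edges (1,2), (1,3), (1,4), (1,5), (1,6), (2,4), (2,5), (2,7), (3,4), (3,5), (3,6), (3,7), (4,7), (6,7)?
28 (handshake: sum of degrees = 2|E| = 2 x 14 = 28)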